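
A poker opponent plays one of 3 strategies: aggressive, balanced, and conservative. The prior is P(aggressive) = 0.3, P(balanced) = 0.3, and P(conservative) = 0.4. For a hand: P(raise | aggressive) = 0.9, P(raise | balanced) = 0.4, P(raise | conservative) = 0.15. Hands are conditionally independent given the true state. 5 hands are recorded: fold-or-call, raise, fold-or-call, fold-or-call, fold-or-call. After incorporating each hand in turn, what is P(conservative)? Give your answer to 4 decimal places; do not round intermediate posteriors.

After 'fold-or-call': normaliser = 0.1·0.3000 + 0.6·0.3000 + 0.85·0.4000; P(aggressive) ≈ 0.0545, P(balanced) ≈ 0.3273, P(conservative) ≈ 0.6182
After 'raise': normaliser = 0.9·0.0545 + 0.4·0.3273 + 0.15·0.6182; P(aggressive) ≈ 0.1800, P(balanced) ≈ 0.4800, P(conservative) ≈ 0.3400
After 'fold-or-call': normaliser = 0.1·0.1800 + 0.6·0.4800 + 0.85·0.3400; P(aggressive) ≈ 0.0303, P(balanced) ≈ 0.4840, P(conservative) ≈ 0.4857
After 'fold-or-call': normaliser = 0.1·0.0303 + 0.6·0.4840 + 0.85·0.4857; P(aggressive) ≈ 0.0043, P(balanced) ≈ 0.4112, P(conservative) ≈ 0.5845
After 'fold-or-call': normaliser = 0.1·0.0043 + 0.6·0.4112 + 0.85·0.5845; P(aggressive) ≈ 0.0006, P(balanced) ≈ 0.3316, P(conservative) ≈ 0.6678

0.6678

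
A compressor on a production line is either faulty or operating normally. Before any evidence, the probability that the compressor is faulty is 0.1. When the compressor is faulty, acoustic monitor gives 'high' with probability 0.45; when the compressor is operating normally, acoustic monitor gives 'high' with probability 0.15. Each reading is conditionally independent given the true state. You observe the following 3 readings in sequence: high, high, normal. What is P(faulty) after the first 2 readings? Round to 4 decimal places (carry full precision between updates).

0.5000

After 'high': P(faulty) = 0.45·0.1000 / (0.45·0.1000 + 0.15·0.9000) ≈ 0.2500
After 'high': P(faulty) = 0.45·0.2500 / (0.45·0.2500 + 0.15·0.7500) ≈ 0.5000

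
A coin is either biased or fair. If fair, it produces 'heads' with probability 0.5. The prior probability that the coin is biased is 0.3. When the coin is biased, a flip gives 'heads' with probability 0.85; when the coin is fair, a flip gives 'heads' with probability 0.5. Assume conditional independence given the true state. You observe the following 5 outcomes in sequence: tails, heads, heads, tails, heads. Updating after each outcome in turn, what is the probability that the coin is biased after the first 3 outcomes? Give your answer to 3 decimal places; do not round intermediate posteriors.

0.271

Apply Bayes' rule sequentially, carrying P(biased) forward.
After 'tails': P(biased) = 0.15·0.3000 / (0.15·0.3000 + 0.5·0.7000) ≈ 0.1139
After 'heads': P(biased) = 0.85·0.1139 / (0.85·0.1139 + 0.5·0.8861) ≈ 0.1794
After 'heads': P(biased) = 0.85·0.1794 / (0.85·0.1794 + 0.5·0.8206) ≈ 0.2709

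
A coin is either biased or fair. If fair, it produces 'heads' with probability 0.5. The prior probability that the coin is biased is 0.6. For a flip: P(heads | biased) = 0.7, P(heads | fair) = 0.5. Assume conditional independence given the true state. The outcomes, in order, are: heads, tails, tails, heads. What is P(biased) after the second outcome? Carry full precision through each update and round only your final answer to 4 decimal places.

0.5575

After 'heads': P(biased) = 0.7·0.6000 / (0.7·0.6000 + 0.5·0.4000) ≈ 0.6774
After 'tails': P(biased) = 0.3·0.6774 / (0.3·0.6774 + 0.5·0.3226) ≈ 0.5575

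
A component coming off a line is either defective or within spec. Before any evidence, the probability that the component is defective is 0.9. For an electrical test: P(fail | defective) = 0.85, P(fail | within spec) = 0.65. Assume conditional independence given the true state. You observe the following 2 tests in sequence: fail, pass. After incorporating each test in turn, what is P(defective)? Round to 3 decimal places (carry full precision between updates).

0.835

After 'fail': P(defective) = 0.85·0.9000 / (0.85·0.9000 + 0.65·0.1000) ≈ 0.9217
After 'pass': P(defective) = 0.15·0.9217 / (0.15·0.9217 + 0.35·0.0783) ≈ 0.8345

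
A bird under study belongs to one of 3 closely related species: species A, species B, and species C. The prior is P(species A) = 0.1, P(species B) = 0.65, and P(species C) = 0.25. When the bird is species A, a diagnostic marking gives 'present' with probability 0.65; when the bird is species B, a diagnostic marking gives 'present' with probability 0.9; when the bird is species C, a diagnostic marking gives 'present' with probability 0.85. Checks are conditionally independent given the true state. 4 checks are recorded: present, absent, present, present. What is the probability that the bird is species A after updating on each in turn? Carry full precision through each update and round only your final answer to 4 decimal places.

0.1201

After 'present': normaliser = 0.65·0.1000 + 0.9·0.6500 + 0.85·0.2500; P(species A) ≈ 0.0754, P(species B) ≈ 0.6783, P(species C) ≈ 0.2464
After 'absent': normaliser = 0.35·0.0754 + 0.1·0.6783 + 0.15·0.2464; P(species A) ≈ 0.2011, P(species B) ≈ 0.5171, P(species C) ≈ 0.2818
After 'present': normaliser = 0.65·0.2011 + 0.9·0.5171 + 0.85·0.2818; P(species A) ≈ 0.1564, P(species B) ≈ 0.5570, P(species C) ≈ 0.2866
After 'present': normaliser = 0.65·0.1564 + 0.9·0.5570 + 0.85·0.2866; P(species A) ≈ 0.1201, P(species B) ≈ 0.5921, P(species C) ≈ 0.2878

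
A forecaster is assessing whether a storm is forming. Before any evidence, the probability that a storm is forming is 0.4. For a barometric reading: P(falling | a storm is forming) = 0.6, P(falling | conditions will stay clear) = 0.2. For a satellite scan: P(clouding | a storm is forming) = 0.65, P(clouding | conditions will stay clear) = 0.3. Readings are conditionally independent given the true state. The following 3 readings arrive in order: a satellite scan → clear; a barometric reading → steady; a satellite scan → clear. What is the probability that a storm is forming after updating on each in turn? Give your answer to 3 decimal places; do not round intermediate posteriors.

0.077

Each posterior becomes the prior for the next update.
After a satellite scan='clear': P(storm) = 0.35·0.4000 / (0.35·0.4000 + 0.7·0.6000) ≈ 0.2500
After a barometric reading='steady': P(storm) = 0.4·0.2500 / (0.4·0.2500 + 0.8·0.7500) ≈ 0.1429
After a satellite scan='clear': P(storm) = 0.35·0.1429 / (0.35·0.1429 + 0.7·0.8571) ≈ 0.0769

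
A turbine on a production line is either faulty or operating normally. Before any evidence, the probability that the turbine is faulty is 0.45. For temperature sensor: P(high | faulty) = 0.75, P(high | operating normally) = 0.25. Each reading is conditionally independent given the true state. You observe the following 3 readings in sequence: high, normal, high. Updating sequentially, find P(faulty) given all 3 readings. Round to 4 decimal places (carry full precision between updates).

After 'high': P(faulty) = 0.75·0.4500 / (0.75·0.4500 + 0.25·0.5500) ≈ 0.7105
After 'normal': P(faulty) = 0.25·0.7105 / (0.25·0.7105 + 0.75·0.2895) ≈ 0.4500
After 'high': P(faulty) = 0.75·0.4500 / (0.75·0.4500 + 0.25·0.5500) ≈ 0.7105

0.7105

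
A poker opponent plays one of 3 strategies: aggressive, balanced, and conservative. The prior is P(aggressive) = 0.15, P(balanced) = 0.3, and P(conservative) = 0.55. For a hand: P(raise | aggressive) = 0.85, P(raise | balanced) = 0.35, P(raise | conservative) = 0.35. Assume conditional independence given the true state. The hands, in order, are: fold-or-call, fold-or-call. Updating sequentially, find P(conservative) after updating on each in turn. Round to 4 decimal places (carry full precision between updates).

0.6410

After 'fold-or-call': normaliser = 0.15·0.1500 + 0.65·0.3000 + 0.65·0.5500; P(aggressive) ≈ 0.0391, P(balanced) ≈ 0.3391, P(conservative) ≈ 0.6217
After 'fold-or-call': normaliser = 0.15·0.0391 + 0.65·0.3391 + 0.65·0.6217; P(aggressive) ≈ 0.0093, P(balanced) ≈ 0.3497, P(conservative) ≈ 0.6410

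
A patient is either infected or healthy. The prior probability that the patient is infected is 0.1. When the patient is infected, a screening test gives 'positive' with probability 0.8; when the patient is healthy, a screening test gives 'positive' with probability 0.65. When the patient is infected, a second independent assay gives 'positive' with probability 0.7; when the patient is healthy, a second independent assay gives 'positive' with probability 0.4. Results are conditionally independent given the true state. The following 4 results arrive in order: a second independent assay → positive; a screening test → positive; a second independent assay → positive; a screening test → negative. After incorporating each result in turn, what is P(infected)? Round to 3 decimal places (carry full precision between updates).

Each posterior becomes the prior for the next update.
After a second independent assay='positive': P(infected) = 0.7·0.1000 / (0.7·0.1000 + 0.4·0.9000) ≈ 0.1628
After a screening test='positive': P(infected) = 0.8·0.1628 / (0.8·0.1628 + 0.65·0.8372) ≈ 0.1931
After a second independent assay='positive': P(infected) = 0.7·0.1931 / (0.7·0.1931 + 0.4·0.8069) ≈ 0.2952
After a screening test='negative': P(infected) = 0.2·0.2952 / (0.2·0.2952 + 0.35·0.7048) ≈ 0.1931

0.193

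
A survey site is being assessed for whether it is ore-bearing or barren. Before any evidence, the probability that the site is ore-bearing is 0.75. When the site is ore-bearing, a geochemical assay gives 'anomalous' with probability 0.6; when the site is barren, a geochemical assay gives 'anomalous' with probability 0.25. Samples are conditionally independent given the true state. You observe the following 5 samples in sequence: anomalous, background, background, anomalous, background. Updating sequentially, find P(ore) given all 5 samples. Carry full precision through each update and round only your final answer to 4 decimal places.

0.7239

Apply Bayes' rule sequentially, carrying P(ore) forward.
After 'anomalous': P(ore) = 0.6·0.7500 / (0.6·0.7500 + 0.25·0.2500) ≈ 0.8780
After 'background': P(ore) = 0.4·0.8780 / (0.4·0.8780 + 0.75·0.1220) ≈ 0.7934
After 'background': P(ore) = 0.4·0.7934 / (0.4·0.7934 + 0.75·0.2066) ≈ 0.6719
After 'anomalous': P(ore) = 0.6·0.6719 / (0.6·0.6719 + 0.25·0.3281) ≈ 0.8309
After 'background': P(ore) = 0.4·0.8309 / (0.4·0.8309 + 0.75·0.1691) ≈ 0.7239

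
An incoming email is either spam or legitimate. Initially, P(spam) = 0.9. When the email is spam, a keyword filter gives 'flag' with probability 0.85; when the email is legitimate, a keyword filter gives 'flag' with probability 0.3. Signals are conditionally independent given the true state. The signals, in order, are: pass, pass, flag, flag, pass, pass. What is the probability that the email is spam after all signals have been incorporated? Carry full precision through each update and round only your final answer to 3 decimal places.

After 'pass': P(spam) = 0.15·0.9000 / (0.15·0.9000 + 0.7·0.1000) ≈ 0.6585
After 'pass': P(spam) = 0.15·0.6585 / (0.15·0.6585 + 0.7·0.3415) ≈ 0.2924
After 'flag': P(spam) = 0.85·0.2924 / (0.85·0.2924 + 0.3·0.7076) ≈ 0.5394
After 'flag': P(spam) = 0.85·0.5394 / (0.85·0.5394 + 0.3·0.4606) ≈ 0.7684
After 'pass': P(spam) = 0.15·0.7684 / (0.15·0.7684 + 0.7·0.2316) ≈ 0.4155
After 'pass': P(spam) = 0.15·0.4155 / (0.15·0.4155 + 0.7·0.5845) ≈ 0.1322

0.132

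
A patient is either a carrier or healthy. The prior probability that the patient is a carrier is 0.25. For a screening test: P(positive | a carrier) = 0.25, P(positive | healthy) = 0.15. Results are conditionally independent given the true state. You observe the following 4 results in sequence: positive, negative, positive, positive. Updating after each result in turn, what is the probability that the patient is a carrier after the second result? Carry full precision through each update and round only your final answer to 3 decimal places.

Apply Bayes' rule sequentially, carrying P(carrier) forward.
After 'positive': P(carrier) = 0.25·0.2500 / (0.25·0.2500 + 0.15·0.7500) ≈ 0.3571
After 'negative': P(carrier) = 0.75·0.3571 / (0.75·0.3571 + 0.85·0.6429) ≈ 0.3289

0.329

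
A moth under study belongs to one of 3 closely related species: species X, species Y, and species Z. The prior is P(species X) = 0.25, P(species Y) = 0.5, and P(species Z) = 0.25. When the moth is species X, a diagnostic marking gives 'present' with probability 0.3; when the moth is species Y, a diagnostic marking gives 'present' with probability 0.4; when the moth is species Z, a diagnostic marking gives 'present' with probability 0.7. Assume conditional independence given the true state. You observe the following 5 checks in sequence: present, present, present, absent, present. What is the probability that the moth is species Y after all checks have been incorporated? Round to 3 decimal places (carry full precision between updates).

After 'present': normaliser = 0.3·0.2500 + 0.4·0.5000 + 0.7·0.2500; P(species X) ≈ 0.1667, P(species Y) ≈ 0.4444, P(species Z) ≈ 0.3889
After 'present': normaliser = 0.3·0.1667 + 0.4·0.4444 + 0.7·0.3889; P(species X) ≈ 0.1000, P(species Y) ≈ 0.3556, P(species Z) ≈ 0.5444
After 'present': normaliser = 0.3·0.1000 + 0.4·0.3556 + 0.7·0.5444; P(species X) ≈ 0.0542, P(species Y) ≈ 0.2570, P(species Z) ≈ 0.6888
After 'absent': normaliser = 0.7·0.0542 + 0.6·0.2570 + 0.3·0.6888; P(species X) ≈ 0.0952, P(species Y) ≈ 0.3867, P(species Z) ≈ 0.5181
After 'present': normaliser = 0.3·0.0952 + 0.4·0.3867 + 0.7·0.5181; P(species X) ≈ 0.0523, P(species Y) ≈ 0.2833, P(species Z) ≈ 0.6644

0.283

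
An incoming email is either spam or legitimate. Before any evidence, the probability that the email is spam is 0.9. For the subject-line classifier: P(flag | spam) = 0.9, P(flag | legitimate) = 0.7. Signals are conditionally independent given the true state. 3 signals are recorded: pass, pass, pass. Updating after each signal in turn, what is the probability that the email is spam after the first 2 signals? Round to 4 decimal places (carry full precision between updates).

0.5000

Each posterior becomes the prior for the next update.
After 'pass': P(spam) = 0.1·0.9000 / (0.1·0.9000 + 0.3·0.1000) ≈ 0.7500
After 'pass': P(spam) = 0.1·0.7500 / (0.1·0.7500 + 0.3·0.2500) ≈ 0.5000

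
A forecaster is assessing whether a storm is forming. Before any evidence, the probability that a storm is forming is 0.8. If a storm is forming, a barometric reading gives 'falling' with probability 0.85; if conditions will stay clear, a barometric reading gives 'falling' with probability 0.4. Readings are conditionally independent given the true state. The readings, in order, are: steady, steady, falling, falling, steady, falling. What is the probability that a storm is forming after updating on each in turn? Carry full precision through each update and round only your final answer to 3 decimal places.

Apply Bayes' rule sequentially, carrying P(storm) forward.
After 'steady': P(storm) = 0.15·0.8000 / (0.15·0.8000 + 0.6·0.2000) ≈ 0.5000
After 'steady': P(storm) = 0.15·0.5000 / (0.15·0.5000 + 0.6·0.5000) ≈ 0.2000
After 'falling': P(storm) = 0.85·0.2000 / (0.85·0.2000 + 0.4·0.8000) ≈ 0.3469
After 'falling': P(storm) = 0.85·0.3469 / (0.85·0.3469 + 0.4·0.6531) ≈ 0.5303
After 'steady': P(storm) = 0.15·0.5303 / (0.15·0.5303 + 0.6·0.4697) ≈ 0.2201
After 'falling': P(storm) = 0.85·0.2201 / (0.85·0.2201 + 0.4·0.7799) ≈ 0.3749

0.375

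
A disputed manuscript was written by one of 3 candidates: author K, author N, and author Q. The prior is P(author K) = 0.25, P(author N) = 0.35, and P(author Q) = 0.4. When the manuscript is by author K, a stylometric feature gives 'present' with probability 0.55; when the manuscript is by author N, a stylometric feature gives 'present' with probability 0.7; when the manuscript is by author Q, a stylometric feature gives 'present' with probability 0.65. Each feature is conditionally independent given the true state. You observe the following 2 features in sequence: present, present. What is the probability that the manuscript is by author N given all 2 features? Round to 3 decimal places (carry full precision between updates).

Each posterior becomes the prior for the next update.
After 'present': normaliser = 0.55·0.2500 + 0.7·0.3500 + 0.65·0.4000; P(author K) ≈ 0.2140, P(author N) ≈ 0.3813, P(author Q) ≈ 0.4047
After 'present': normaliser = 0.55·0.2140 + 0.7·0.3813 + 0.65·0.4047; P(author K) ≈ 0.1817, P(author N) ≈ 0.4121, P(author Q) ≈ 0.4061

0.412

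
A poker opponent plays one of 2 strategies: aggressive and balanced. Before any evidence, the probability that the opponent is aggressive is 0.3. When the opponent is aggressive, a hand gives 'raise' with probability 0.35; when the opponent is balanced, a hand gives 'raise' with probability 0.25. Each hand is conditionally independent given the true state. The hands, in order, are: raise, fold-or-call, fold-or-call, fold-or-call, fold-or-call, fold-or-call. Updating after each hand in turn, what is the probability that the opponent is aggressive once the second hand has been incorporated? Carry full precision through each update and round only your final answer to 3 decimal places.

0.342

After 'raise': P(aggressive) = 0.35·0.3000 / (0.35·0.3000 + 0.25·0.7000) ≈ 0.3750
After 'fold-or-call': P(aggressive) = 0.65·0.3750 / (0.65·0.3750 + 0.75·0.6250) ≈ 0.3421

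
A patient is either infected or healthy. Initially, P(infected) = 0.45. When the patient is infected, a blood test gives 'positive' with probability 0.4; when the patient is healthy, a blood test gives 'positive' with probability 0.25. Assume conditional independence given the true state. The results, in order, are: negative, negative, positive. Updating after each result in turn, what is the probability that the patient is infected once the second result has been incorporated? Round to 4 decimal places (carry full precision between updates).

0.3437

After 'negative': P(infected) = 0.6·0.4500 / (0.6·0.4500 + 0.75·0.5500) ≈ 0.3956
After 'negative': P(infected) = 0.6·0.3956 / (0.6·0.3956 + 0.75·0.6044) ≈ 0.3437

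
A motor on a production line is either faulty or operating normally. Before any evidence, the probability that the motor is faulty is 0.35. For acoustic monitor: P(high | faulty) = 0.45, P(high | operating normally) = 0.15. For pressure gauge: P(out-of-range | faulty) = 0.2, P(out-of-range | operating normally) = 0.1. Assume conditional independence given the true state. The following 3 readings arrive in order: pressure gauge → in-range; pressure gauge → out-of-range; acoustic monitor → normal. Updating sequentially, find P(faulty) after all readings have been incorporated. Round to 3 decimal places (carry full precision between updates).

0.382

Each posterior becomes the prior for the next update.
After pressure gauge='in-range': P(faulty) = 0.8·0.3500 / (0.8·0.3500 + 0.9·0.6500) ≈ 0.3237
After pressure gauge='out-of-range': P(faulty) = 0.2·0.3237 / (0.2·0.3237 + 0.1·0.6763) ≈ 0.4891
After acoustic monitor='normal': P(faulty) = 0.55·0.4891 / (0.55·0.4891 + 0.85·0.5109) ≈ 0.3825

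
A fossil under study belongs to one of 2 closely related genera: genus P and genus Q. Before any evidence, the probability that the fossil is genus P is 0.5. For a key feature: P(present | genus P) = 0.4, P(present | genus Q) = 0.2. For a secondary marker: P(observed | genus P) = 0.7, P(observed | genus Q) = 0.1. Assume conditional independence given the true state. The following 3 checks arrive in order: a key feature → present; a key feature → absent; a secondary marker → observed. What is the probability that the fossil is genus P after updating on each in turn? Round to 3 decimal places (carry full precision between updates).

After a key feature='present': P(genus P) = 0.4·0.5000 / (0.4·0.5000 + 0.2·0.5000) ≈ 0.6667
After a key feature='absent': P(genus P) = 0.6·0.6667 / (0.6·0.6667 + 0.8·0.3333) ≈ 0.6000
After a secondary marker='observed': P(genus P) = 0.7·0.6000 / (0.7·0.6000 + 0.1·0.4000) ≈ 0.9130

0.913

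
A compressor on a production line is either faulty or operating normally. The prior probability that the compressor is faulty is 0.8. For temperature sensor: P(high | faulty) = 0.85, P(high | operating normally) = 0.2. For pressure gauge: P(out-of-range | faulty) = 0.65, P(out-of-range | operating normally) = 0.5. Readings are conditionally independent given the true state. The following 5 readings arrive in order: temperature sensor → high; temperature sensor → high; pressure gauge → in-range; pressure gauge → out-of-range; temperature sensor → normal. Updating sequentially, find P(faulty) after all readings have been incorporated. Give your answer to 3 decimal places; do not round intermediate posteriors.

0.925

After temperature sensor='high': P(faulty) = 0.85·0.8000 / (0.85·0.8000 + 0.2·0.2000) ≈ 0.9444
After temperature sensor='high': P(faulty) = 0.85·0.9444 / (0.85·0.9444 + 0.2·0.0556) ≈ 0.9863
After pressure gauge='in-range': P(faulty) = 0.35·0.9863 / (0.35·0.9863 + 0.5·0.0137) ≈ 0.9806
After pressure gauge='out-of-range': P(faulty) = 0.65·0.9806 / (0.65·0.9806 + 0.5·0.0194) ≈ 0.9850
After temperature sensor='normal': P(faulty) = 0.15·0.9850 / (0.15·0.9850 + 0.8·0.0150) ≈ 0.9250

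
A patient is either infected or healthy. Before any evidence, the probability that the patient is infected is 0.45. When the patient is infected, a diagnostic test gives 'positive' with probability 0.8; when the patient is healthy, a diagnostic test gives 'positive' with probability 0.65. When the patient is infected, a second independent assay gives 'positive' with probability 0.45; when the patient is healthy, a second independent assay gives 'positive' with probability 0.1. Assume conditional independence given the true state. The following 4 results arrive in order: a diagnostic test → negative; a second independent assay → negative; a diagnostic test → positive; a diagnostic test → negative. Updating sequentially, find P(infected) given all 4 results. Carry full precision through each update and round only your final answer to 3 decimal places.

0.167

After a diagnostic test='negative': P(infected) = 0.2·0.4500 / (0.2·0.4500 + 0.35·0.5500) ≈ 0.3186
After a second independent assay='negative': P(infected) = 0.55·0.3186 / (0.55·0.3186 + 0.9·0.6814) ≈ 0.2222
After a diagnostic test='positive': P(infected) = 0.8·0.2222 / (0.8·0.2222 + 0.65·0.7778) ≈ 0.2602
After a diagnostic test='negative': P(infected) = 0.2·0.2602 / (0.2·0.2602 + 0.35·0.7398) ≈ 0.1673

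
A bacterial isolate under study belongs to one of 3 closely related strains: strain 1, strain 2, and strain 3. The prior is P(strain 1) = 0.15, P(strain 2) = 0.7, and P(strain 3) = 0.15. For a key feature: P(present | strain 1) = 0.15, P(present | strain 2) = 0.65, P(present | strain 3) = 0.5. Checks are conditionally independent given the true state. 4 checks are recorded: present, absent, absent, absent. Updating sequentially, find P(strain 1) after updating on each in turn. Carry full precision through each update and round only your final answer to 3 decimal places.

0.324

After 'present': normaliser = 0.15·0.1500 + 0.65·0.7000 + 0.5·0.1500; P(strain 1) ≈ 0.0407, P(strain 2) ≈ 0.8235, P(strain 3) ≈ 0.1357
After 'absent': normaliser = 0.85·0.0407 + 0.35·0.8235 + 0.5·0.1357; P(strain 1) ≈ 0.0886, P(strain 2) ≈ 0.7377, P(strain 3) ≈ 0.1737
After 'absent': normaliser = 0.85·0.0886 + 0.35·0.7377 + 0.5·0.1737; P(strain 1) ≈ 0.1791, P(strain 2) ≈ 0.6142, P(strain 3) ≈ 0.2066
After 'absent': normaliser = 0.85·0.1791 + 0.35·0.6142 + 0.5·0.2066; P(strain 1) ≈ 0.3236, P(strain 2) ≈ 0.4569, P(strain 3) ≈ 0.2196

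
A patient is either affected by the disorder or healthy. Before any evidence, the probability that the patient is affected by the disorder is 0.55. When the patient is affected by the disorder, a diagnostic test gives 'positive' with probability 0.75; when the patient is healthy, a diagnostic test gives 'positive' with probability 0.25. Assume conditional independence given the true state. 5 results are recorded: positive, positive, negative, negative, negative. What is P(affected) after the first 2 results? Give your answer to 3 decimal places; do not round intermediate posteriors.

After 'positive': P(affected) = 0.75·0.5500 / (0.75·0.5500 + 0.25·0.4500) ≈ 0.7857
After 'positive': P(affected) = 0.75·0.7857 / (0.75·0.7857 + 0.25·0.2143) ≈ 0.9167

0.917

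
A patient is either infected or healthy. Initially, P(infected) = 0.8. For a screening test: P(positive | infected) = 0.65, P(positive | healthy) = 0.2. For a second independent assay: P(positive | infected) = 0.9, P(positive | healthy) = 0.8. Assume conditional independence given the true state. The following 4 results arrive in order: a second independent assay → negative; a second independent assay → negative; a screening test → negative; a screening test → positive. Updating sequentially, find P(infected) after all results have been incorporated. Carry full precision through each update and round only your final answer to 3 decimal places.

0.587

After a second independent assay='negative': P(infected) = 0.1·0.8000 / (0.1·0.8000 + 0.2·0.2000) ≈ 0.6667
After a second independent assay='negative': P(infected) = 0.1·0.6667 / (0.1·0.6667 + 0.2·0.3333) ≈ 0.5000
After a screening test='negative': P(infected) = 0.35·0.5000 / (0.35·0.5000 + 0.8·0.5000) ≈ 0.3043
After a screening test='positive': P(infected) = 0.65·0.3043 / (0.65·0.3043 + 0.2·0.6957) ≈ 0.5871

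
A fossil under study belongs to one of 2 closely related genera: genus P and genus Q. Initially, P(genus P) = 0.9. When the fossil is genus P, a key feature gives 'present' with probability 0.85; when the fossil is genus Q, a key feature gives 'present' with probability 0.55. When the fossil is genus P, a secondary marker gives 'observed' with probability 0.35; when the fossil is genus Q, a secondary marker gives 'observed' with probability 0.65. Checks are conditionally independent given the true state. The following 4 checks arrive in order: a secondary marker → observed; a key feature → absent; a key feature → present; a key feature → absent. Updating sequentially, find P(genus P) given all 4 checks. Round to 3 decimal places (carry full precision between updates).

0.454

After a secondary marker='observed': P(genus P) = 0.35·0.9000 / (0.35·0.9000 + 0.65·0.1000) ≈ 0.8289
After a key feature='absent': P(genus P) = 0.15·0.8289 / (0.15·0.8289 + 0.45·0.1711) ≈ 0.6176
After a key feature='present': P(genus P) = 0.85·0.6176 / (0.85·0.6176 + 0.55·0.3824) ≈ 0.7140
After a key feature='absent': P(genus P) = 0.15·0.7140 / (0.15·0.7140 + 0.45·0.2860) ≈ 0.4542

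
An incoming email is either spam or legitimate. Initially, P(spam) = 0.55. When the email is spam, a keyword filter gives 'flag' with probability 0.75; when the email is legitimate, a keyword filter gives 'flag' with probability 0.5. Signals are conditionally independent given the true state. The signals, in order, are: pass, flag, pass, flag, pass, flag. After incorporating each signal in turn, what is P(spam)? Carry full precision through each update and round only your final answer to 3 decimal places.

After 'pass': P(spam) = 0.25·0.5500 / (0.25·0.5500 + 0.5·0.4500) ≈ 0.3793
After 'flag': P(spam) = 0.75·0.3793 / (0.75·0.3793 + 0.5·0.6207) ≈ 0.4783
After 'pass': P(spam) = 0.25·0.4783 / (0.25·0.4783 + 0.5·0.5217) ≈ 0.3143
After 'flag': P(spam) = 0.75·0.3143 / (0.75·0.3143 + 0.5·0.6857) ≈ 0.4074
After 'pass': P(spam) = 0.25·0.4074 / (0.25·0.4074 + 0.5·0.5926) ≈ 0.2558
After 'flag': P(spam) = 0.75·0.2558 / (0.75·0.2558 + 0.5·0.7442) ≈ 0.3402

0.340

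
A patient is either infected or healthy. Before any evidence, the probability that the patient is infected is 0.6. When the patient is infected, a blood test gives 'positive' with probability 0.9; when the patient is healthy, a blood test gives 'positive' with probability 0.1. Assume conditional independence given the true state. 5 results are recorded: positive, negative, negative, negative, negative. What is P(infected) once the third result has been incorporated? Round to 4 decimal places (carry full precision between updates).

0.1429

After 'positive': P(infected) = 0.9·0.6000 / (0.9·0.6000 + 0.1·0.4000) ≈ 0.9310
After 'negative': P(infected) = 0.1·0.9310 / (0.1·0.9310 + 0.9·0.0690) ≈ 0.6000
After 'negative': P(infected) = 0.1·0.6000 / (0.1·0.6000 + 0.9·0.4000) ≈ 0.1429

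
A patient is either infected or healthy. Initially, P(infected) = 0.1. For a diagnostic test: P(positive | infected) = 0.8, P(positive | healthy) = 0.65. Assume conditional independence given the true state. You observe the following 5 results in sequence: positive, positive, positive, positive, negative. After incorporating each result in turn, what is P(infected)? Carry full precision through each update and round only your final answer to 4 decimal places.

After 'positive': P(infected) = 0.8·0.1000 / (0.8·0.1000 + 0.65·0.9000) ≈ 0.1203
After 'positive': P(infected) = 0.8·0.1203 / (0.8·0.1203 + 0.65·0.8797) ≈ 0.1441
After 'positive': P(infected) = 0.8·0.1441 / (0.8·0.1441 + 0.65·0.8559) ≈ 0.1716
After 'positive': P(infected) = 0.8·0.1716 / (0.8·0.1716 + 0.65·0.8284) ≈ 0.2032
After 'negative': P(infected) = 0.2·0.2032 / (0.2·0.2032 + 0.35·0.7968) ≈ 0.1272

0.1272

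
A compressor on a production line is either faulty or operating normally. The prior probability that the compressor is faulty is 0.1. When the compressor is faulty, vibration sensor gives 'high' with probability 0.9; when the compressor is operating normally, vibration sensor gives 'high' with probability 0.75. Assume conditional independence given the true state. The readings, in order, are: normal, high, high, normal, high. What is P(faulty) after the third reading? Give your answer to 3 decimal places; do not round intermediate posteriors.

0.060

After 'normal': P(faulty) = 0.1·0.1000 / (0.1·0.1000 + 0.25·0.9000) ≈ 0.0426
After 'high': P(faulty) = 0.9·0.0426 / (0.9·0.0426 + 0.75·0.9574) ≈ 0.0506
After 'high': P(faulty) = 0.9·0.0506 / (0.9·0.0506 + 0.75·0.9494) ≈ 0.0602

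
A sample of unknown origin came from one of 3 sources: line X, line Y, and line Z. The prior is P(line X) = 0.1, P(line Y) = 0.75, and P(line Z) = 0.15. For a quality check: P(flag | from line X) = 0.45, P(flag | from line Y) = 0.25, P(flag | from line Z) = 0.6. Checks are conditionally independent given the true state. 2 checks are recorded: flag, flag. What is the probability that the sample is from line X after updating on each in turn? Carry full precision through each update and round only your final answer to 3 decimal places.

After 'flag': normaliser = 0.45·0.1000 + 0.25·0.7500 + 0.6·0.1500; P(line X) ≈ 0.1395, P(line Y) ≈ 0.5814, P(line Z) ≈ 0.2791
After 'flag': normaliser = 0.45·0.1395 + 0.25·0.5814 + 0.6·0.2791; P(line X) ≈ 0.1672, P(line Y) ≈ 0.3870, P(line Z) ≈ 0.4458

0.167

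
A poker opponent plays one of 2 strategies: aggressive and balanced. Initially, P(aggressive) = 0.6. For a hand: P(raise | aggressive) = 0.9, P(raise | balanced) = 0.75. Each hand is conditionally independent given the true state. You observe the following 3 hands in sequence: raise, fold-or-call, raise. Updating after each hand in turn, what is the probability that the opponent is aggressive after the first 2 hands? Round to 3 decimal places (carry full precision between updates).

After 'raise': P(aggressive) = 0.9·0.6000 / (0.9·0.6000 + 0.75·0.4000) ≈ 0.6429
After 'fold-or-call': P(aggressive) = 0.1·0.6429 / (0.1·0.6429 + 0.25·0.3571) ≈ 0.4186

0.419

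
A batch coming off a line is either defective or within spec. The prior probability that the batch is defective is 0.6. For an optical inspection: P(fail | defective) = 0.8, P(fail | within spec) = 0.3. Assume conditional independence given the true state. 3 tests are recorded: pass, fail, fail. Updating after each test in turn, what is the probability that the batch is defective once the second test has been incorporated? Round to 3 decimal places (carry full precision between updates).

0.533

After 'pass': P(defective) = 0.2·0.6000 / (0.2·0.6000 + 0.7·0.4000) ≈ 0.3000
After 'fail': P(defective) = 0.8·0.3000 / (0.8·0.3000 + 0.3·0.7000) ≈ 0.5333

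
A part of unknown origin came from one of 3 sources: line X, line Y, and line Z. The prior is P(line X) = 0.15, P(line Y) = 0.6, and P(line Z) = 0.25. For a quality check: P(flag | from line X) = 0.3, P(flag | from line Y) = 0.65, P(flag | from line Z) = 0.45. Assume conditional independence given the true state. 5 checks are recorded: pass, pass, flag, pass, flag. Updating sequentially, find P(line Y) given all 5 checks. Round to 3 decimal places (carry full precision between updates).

0.454

After 'pass': normaliser = 0.7·0.1500 + 0.35·0.6000 + 0.55·0.2500; P(line X) ≈ 0.2320, P(line Y) ≈ 0.4641, P(line Z) ≈ 0.3039
After 'pass': normaliser = 0.7·0.2320 + 0.35·0.4641 + 0.55·0.3039; P(line X) ≈ 0.3302, P(line Y) ≈ 0.3302, P(line Z) ≈ 0.3397
After 'flag': normaliser = 0.3·0.3302 + 0.65·0.3302 + 0.45·0.3397; P(line X) ≈ 0.2123, P(line Y) ≈ 0.4600, P(line Z) ≈ 0.3277
After 'pass': normaliser = 0.7·0.2123 + 0.35·0.4600 + 0.55·0.3277; P(line X) ≈ 0.3034, P(line Y) ≈ 0.3287, P(line Z) ≈ 0.3679
After 'flag': normaliser = 0.3·0.3034 + 0.65·0.3287 + 0.45·0.3679; P(line X) ≈ 0.1936, P(line Y) ≈ 0.4543, P(line Z) ≈ 0.3521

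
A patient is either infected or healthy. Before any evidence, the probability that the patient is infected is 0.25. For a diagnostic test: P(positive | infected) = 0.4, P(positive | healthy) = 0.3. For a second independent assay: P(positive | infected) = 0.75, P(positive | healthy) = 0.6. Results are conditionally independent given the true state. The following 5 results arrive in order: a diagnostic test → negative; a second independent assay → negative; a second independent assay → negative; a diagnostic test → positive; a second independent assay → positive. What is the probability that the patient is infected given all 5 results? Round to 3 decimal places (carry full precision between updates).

Each posterior becomes the prior for the next update.
After a diagnostic test='negative': P(infected) = 0.6·0.2500 / (0.6·0.2500 + 0.7·0.7500) ≈ 0.2222
After a second independent assay='negative': P(infected) = 0.25·0.2222 / (0.25·0.2222 + 0.4·0.7778) ≈ 0.1515
After a second independent assay='negative': P(infected) = 0.25·0.1515 / (0.25·0.1515 + 0.4·0.8485) ≈ 0.1004
After a diagnostic test='positive': P(infected) = 0.4·0.1004 / (0.4·0.1004 + 0.3·0.8996) ≈ 0.1295
After a second independent assay='positive': P(infected) = 0.75·0.1295 / (0.75·0.1295 + 0.6·0.8705) ≈ 0.1568

0.157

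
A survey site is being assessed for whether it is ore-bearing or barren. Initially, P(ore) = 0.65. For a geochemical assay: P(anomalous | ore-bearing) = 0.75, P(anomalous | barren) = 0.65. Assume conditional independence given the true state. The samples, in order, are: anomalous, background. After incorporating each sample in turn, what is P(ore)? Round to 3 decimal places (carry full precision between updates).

Apply Bayes' rule sequentially, carrying P(ore) forward.
After 'anomalous': P(ore) = 0.75·0.6500 / (0.75·0.6500 + 0.65·0.3500) ≈ 0.6818
After 'background': P(ore) = 0.25·0.6818 / (0.25·0.6818 + 0.35·0.3182) ≈ 0.6048

0.605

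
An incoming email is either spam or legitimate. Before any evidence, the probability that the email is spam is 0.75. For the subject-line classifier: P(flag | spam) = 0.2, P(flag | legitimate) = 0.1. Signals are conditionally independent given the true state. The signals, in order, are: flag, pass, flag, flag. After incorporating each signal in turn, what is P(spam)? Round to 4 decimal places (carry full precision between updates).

0.9552

After 'flag': P(spam) = 0.2·0.7500 / (0.2·0.7500 + 0.1·0.2500) ≈ 0.8571
After 'pass': P(spam) = 0.8·0.8571 / (0.8·0.8571 + 0.9·0.1429) ≈ 0.8421
After 'flag': P(spam) = 0.2·0.8421 / (0.2·0.8421 + 0.1·0.1579) ≈ 0.9143
After 'flag': P(spam) = 0.2·0.9143 / (0.2·0.9143 + 0.1·0.0857) ≈ 0.9552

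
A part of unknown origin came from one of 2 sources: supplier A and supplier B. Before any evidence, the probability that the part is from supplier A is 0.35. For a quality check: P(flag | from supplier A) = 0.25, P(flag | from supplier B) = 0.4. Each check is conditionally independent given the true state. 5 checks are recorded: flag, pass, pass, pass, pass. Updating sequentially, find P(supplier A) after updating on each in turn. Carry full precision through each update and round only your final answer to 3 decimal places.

0.451

After 'flag': P(supplier A) = 0.25·0.3500 / (0.25·0.3500 + 0.4·0.6500) ≈ 0.2518
After 'pass': P(supplier A) = 0.75·0.2518 / (0.75·0.2518 + 0.6·0.7482) ≈ 0.2961
After 'pass': P(supplier A) = 0.75·0.2961 / (0.75·0.2961 + 0.6·0.7039) ≈ 0.3446
After 'pass': P(supplier A) = 0.75·0.3446 / (0.75·0.3446 + 0.6·0.6554) ≈ 0.3966
After 'pass': P(supplier A) = 0.75·0.3966 / (0.75·0.3966 + 0.6·0.6034) ≈ 0.4510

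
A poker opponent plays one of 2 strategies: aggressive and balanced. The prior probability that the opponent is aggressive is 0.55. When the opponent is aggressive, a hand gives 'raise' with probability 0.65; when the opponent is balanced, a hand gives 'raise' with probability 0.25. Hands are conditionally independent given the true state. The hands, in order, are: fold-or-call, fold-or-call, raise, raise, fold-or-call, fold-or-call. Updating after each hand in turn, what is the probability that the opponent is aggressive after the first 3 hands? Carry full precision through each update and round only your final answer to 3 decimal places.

0.409

After 'fold-or-call': P(aggressive) = 0.35·0.5500 / (0.35·0.5500 + 0.75·0.4500) ≈ 0.3632
After 'fold-or-call': P(aggressive) = 0.35·0.3632 / (0.35·0.3632 + 0.75·0.6368) ≈ 0.2102
After 'raise': P(aggressive) = 0.65·0.2102 / (0.65·0.2102 + 0.25·0.7898) ≈ 0.4090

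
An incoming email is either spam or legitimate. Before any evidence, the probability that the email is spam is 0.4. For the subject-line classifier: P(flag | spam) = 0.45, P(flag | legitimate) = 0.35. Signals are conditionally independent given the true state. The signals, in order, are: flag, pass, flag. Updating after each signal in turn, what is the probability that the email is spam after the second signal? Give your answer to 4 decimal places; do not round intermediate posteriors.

0.4204

After 'flag': P(spam) = 0.45·0.4000 / (0.45·0.4000 + 0.35·0.6000) ≈ 0.4615
After 'pass': P(spam) = 0.55·0.4615 / (0.55·0.4615 + 0.65·0.5385) ≈ 0.4204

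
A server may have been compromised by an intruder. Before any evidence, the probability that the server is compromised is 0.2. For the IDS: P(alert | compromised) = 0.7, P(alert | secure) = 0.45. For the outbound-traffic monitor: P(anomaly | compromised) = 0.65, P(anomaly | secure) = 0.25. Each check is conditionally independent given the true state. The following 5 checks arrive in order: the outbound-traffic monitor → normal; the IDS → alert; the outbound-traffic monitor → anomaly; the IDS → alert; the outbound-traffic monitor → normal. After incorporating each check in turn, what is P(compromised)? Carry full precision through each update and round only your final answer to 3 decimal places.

After the outbound-traffic monitor='normal': P(compromised) = 0.35·0.2000 / (0.35·0.2000 + 0.75·0.8000) ≈ 0.1045
After the IDS='alert': P(compromised) = 0.7·0.1045 / (0.7·0.1045 + 0.45·0.8955) ≈ 0.1536
After the outbound-traffic monitor='anomaly': P(compromised) = 0.65·0.1536 / (0.65·0.1536 + 0.25·0.8464) ≈ 0.3206
After the IDS='alert': P(compromised) = 0.7·0.3206 / (0.7·0.3206 + 0.45·0.6794) ≈ 0.4233
After the outbound-traffic monitor='normal': P(compromised) = 0.35·0.4233 / (0.35·0.4233 + 0.75·0.5767) ≈ 0.2551

0.255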